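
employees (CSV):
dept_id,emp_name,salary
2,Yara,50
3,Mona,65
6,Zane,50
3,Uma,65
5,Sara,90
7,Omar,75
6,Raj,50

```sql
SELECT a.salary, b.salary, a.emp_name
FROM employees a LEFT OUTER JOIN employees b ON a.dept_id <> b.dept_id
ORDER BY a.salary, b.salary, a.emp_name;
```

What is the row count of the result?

38

LEFT JOIN keeps every row from `employees a`; unmatched rows get NULL for `employees b`'s columns.
Matching on a.dept_id <> b.dept_id.
Matched pairs: 38; unmatched a rows kept: 0.
Total: 38 rows.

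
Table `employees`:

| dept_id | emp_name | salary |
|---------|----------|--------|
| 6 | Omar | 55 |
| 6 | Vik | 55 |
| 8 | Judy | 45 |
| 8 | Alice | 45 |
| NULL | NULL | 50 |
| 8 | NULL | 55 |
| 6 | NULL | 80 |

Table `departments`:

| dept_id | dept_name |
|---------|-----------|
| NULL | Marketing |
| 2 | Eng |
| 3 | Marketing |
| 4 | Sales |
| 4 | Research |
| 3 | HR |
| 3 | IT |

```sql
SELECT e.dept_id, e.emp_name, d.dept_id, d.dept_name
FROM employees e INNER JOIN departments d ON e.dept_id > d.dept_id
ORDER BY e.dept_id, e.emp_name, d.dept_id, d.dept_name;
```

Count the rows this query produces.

36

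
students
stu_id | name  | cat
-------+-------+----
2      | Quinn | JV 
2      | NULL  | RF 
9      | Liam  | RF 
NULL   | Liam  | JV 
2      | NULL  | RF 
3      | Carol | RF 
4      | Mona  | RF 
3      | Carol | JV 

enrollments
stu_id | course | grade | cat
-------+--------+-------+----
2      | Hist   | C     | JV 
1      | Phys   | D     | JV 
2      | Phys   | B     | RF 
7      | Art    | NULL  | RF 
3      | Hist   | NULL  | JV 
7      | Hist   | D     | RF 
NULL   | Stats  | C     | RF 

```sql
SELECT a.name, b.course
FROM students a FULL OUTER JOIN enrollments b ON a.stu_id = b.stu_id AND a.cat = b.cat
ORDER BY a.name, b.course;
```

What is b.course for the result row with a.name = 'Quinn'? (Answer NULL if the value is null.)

FULL OUTER JOIN keeps every row from both sides; unmatched rows get NULL for the other side's columns.
Matching on a.stu_id = b.stu_id AND a.cat = b.cat. A NULL in a compared column never satisfies the condition.
- a (stu_id=2, cat=JV) pairs with 1 row(s) of b.
- a (stu_id=2, cat=RF) pairs with 1 row(s) of b.
- a (stu_id=9, cat=RF) has no partner → padded with NULL.
- a (stu_id=NULL, cat=JV) has no partner → padded with NULL.
- a (stu_id=2, cat=RF) pairs with 1 row(s) of b.
- a (stu_id=3, cat=RF) has no partner → padded with NULL.
- a (stu_id=4, cat=RF) has no partner → padded with NULL.
- a (stu_id=3, cat=JV) pairs with 1 row(s) of b.
- plus 4 unmatched b row(s), each kept with NULL a columns.

Hist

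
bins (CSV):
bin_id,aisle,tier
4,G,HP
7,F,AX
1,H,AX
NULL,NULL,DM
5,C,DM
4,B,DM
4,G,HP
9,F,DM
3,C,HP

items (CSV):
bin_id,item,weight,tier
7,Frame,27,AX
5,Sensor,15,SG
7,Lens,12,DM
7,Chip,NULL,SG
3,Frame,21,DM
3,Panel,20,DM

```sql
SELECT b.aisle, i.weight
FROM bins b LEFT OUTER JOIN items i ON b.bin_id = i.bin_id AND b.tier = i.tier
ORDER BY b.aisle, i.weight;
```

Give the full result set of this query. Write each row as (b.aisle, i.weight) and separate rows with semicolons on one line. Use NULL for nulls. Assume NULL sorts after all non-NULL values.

LEFT JOIN keeps every row from `bins`; unmatched rows get NULL for `items`'s columns.
Matching on b.bin_id = i.bin_id AND b.tier = i.tier. A NULL in a compared column never satisfies the condition.
- b (bin_id=4, tier=HP) has no partner → padded with NULL.
- b (bin_id=7, tier=AX) pairs with 1 row(s) of i.
- b (bin_id=1, tier=AX) has no partner → padded with NULL.
- b (bin_id=NULL, tier=DM) has no partner → padded with NULL.
- b (bin_id=5, tier=DM) has no partner → padded with NULL.
- b (bin_id=4, tier=DM) has no partner → padded with NULL.
- b (bin_id=4, tier=HP) has no partner → padded with NULL.
- b (bin_id=9, tier=DM) has no partner → padded with NULL.
- b (bin_id=3, tier=HP) has no partner → padded with NULL.
After projecting and ordering:
b.aisle | i.weight
B | NULL
C | NULL
C | NULL
F | 27
F | NULL
G | NULL
G | NULL
H | NULL
NULL | NULL

(B, NULL); (C, NULL); (C, NULL); (F, 27); (F, NULL); (G, NULL); (G, NULL); (H, NULL); (NULL, NULL)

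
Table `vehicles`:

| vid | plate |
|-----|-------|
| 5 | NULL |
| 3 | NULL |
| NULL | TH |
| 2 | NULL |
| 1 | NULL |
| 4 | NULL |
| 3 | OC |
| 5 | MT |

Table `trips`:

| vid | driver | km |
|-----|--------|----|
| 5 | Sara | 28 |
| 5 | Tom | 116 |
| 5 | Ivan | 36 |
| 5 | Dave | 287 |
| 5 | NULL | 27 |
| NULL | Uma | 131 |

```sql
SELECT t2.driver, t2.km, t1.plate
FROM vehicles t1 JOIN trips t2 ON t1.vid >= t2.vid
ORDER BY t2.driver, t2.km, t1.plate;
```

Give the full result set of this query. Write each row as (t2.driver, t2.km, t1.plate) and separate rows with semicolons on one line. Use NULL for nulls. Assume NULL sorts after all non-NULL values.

(Dave, 287, MT); (Dave, 287, NULL); (Ivan, 36, MT); (Ivan, 36, NULL); (Sara, 28, MT); (Sara, 28, NULL); (Tom, 116, MT); (Tom, 116, NULL); (NULL, 27, MT); (NULL, 27, NULL)

INNER JOIN keeps only pairs where the ON condition holds.
Matching on t1.vid >= t2.vid. A NULL in a compared column never satisfies the condition.
Matched pairs: 10.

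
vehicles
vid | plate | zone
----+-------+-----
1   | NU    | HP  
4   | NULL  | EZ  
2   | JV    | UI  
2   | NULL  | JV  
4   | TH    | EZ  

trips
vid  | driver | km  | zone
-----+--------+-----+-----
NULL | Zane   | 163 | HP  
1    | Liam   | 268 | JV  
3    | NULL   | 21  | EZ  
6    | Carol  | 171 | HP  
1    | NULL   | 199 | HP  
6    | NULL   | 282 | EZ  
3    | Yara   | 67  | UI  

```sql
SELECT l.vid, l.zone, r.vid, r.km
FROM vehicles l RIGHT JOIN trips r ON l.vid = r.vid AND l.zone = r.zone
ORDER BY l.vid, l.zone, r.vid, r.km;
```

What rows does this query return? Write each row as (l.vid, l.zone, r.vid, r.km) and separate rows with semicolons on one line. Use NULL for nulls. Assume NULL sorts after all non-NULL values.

(1, HP, 1, 199); (NULL, NULL, 1, 268); (NULL, NULL, 3, 21); (NULL, NULL, 3, 67); (NULL, NULL, 6, 171); (NULL, NULL, 6, 282); (NULL, NULL, NULL, 163)

RIGHT JOIN keeps every row from `trips`; unmatched rows get NULL for `vehicles`'s columns.
Matching on l.vid = r.vid AND l.zone = r.zone. A NULL in a compared column never satisfies the condition.
- l row (vid=1, zone=HP): matches 1 r row(s) → 1 output row(s).
- l row (vid=4, zone=EZ): no match.
- l row (vid=2, zone=UI): no match.
- l row (vid=2, zone=JV): no match.
- l row (vid=4, zone=EZ): no match.
- plus 6 unmatched r row(s), each kept with NULL l columns.
After projecting and ordering:
l.vid | l.zone | r.vid | r.km
1 | HP | 1 | 199
NULL | NULL | 1 | 268
NULL | NULL | 3 | 21
NULL | NULL | 3 | 67
NULL | NULL | 6 | 171
NULL | NULL | 6 | 282
NULL | NULL | NULL | 163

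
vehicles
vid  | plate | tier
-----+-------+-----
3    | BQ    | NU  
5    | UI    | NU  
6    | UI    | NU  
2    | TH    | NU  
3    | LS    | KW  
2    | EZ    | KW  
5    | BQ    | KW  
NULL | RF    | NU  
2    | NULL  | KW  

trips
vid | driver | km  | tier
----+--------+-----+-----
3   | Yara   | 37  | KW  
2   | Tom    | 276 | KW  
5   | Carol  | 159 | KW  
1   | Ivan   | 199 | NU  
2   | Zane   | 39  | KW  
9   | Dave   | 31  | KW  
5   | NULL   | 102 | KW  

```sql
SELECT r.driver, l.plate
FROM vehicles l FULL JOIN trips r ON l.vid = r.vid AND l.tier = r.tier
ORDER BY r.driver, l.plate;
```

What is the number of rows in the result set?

14

FULL OUTER JOIN keeps every row from both sides; unmatched rows get NULL for the other side's columns.
Matching on l.vid = r.vid AND l.tier = r.tier. A NULL in a compared column never satisfies the condition.
Matched pairs: 7; unmatched l rows kept: 5; unmatched r rows kept: 2.
Total: 7 matched + 7 padded = 14 rows.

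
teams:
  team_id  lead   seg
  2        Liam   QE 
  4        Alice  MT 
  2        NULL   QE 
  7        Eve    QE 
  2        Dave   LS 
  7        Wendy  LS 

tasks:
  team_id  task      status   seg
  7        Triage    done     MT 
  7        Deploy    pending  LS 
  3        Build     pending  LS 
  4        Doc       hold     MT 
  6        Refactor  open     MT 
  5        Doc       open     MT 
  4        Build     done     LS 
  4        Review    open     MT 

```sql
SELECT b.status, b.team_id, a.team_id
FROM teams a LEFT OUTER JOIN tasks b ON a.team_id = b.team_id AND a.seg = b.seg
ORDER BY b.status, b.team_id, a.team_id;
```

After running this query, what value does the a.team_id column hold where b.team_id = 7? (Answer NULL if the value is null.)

LEFT JOIN keeps every row from `teams`; unmatched rows get NULL for `tasks`'s columns.
Matching on a.team_id = b.team_id AND a.seg = b.seg.
Matched pairs: 3; unmatched a rows kept: 4.

7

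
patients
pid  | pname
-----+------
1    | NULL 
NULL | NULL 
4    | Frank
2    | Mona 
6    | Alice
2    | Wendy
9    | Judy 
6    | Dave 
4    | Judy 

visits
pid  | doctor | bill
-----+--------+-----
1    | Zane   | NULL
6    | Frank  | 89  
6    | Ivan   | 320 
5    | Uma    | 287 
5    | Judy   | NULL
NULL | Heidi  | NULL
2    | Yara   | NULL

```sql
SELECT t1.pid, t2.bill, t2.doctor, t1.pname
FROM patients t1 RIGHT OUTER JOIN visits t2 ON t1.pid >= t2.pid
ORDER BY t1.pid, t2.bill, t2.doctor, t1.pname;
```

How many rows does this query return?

28

RIGHT JOIN keeps every row from `visits`; unmatched rows get NULL for `patients`'s columns.
Matching on t1.pid >= t2.pid. A NULL in a compared column never satisfies the condition.
- t1 (pid=1) pairs with 1 row(s) of t2.
- t1 (pid=NULL) has no partner in t2.
- t1 (pid=4) pairs with 2 row(s) of t2.
- t1 (pid=2) pairs with 2 row(s) of t2.
- t1 (pid=6) pairs with 6 row(s) of t2.
- t1 (pid=2) pairs with 2 row(s) of t2.
- t1 (pid=9) pairs with 6 row(s) of t2.
- t1 (pid=6) pairs with 6 row(s) of t2.
- t1 (pid=4) pairs with 2 row(s) of t2.
- 1 t2 row(s) had no t1 match → kept, t1 columns NULL.
Total: 27 matched + 1 padded = 28 rows.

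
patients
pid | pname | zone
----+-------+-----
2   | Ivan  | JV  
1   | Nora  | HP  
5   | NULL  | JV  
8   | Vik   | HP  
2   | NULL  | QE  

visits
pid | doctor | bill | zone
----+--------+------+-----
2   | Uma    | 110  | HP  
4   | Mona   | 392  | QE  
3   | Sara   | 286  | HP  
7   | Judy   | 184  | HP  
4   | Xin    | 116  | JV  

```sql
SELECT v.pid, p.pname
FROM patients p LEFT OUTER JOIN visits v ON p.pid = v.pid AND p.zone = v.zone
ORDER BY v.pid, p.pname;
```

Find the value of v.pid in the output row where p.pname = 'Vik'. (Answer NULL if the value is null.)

NULL

LEFT JOIN keeps every row from `patients`; unmatched rows get NULL for `visits`'s columns.
Matching on p.pid = v.pid AND p.zone = v.zone.
- pid=2, zone=JV: no v row matches, row kept with v columns NULL.
- pid=1, zone=HP: no v row matches, row kept with v columns NULL.
- pid=5, zone=JV: no v row matches, row kept with v columns NULL.
- pid=8, zone=HP: no v row matches, row kept with v columns NULL.
- pid=2, zone=QE: no v row matches, row kept with v columns NULL.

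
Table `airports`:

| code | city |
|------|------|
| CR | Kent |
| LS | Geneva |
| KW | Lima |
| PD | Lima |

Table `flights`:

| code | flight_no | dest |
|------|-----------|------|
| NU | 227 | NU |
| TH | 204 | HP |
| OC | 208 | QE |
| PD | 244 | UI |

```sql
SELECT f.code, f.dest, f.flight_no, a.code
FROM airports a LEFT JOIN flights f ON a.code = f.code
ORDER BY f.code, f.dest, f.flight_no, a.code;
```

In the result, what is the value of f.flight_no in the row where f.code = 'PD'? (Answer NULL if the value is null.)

244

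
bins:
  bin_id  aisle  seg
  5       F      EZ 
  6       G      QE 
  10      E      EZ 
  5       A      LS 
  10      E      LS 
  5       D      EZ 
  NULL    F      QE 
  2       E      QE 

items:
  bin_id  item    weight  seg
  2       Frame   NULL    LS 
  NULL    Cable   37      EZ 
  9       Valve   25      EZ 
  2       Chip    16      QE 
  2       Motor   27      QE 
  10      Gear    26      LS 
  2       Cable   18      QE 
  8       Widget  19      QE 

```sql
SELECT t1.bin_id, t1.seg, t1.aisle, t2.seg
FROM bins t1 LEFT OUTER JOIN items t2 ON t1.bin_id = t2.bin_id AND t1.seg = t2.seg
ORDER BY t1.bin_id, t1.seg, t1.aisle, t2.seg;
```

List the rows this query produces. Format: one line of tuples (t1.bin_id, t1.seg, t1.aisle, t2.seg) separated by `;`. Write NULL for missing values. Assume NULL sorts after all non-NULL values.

LEFT JOIN keeps every row from `bins`; unmatched rows get NULL for `items`'s columns.
Matching on t1.bin_id = t2.bin_id AND t1.seg = t2.seg. A NULL in a compared column never satisfies the condition.
- t1[0] bin_id=5, seg=EZ → no match; kept with NULLs on the t2 side.
- t1[1] bin_id=6, seg=QE → no match; kept with NULLs on the t2 side.
- t1[2] bin_id=10, seg=EZ → no match; kept with NULLs on the t2 side.
- t1[3] bin_id=5, seg=LS → no match; kept with NULLs on the t2 side.
- t1[4] bin_id=10, seg=LS → 1 match(es) in t2 → 1 row(s).
- t1[5] bin_id=5, seg=EZ → no match; kept with NULLs on the t2 side.
- t1[6] bin_id=NULL, seg=QE → no match; kept with NULLs on the t2 side.
- t1[7] bin_id=2, seg=QE → 3 match(es) in t2 → 3 row(s).
After projecting and ordering:
t1.bin_id | t1.seg | t1.aisle | t2.seg
2 | QE | E | QE
2 | QE | E | QE
2 | QE | E | QE
5 | EZ | D | NULL
5 | EZ | F | NULL
5 | LS | A | NULL
6 | QE | G | NULL
10 | EZ | E | NULL
10 | LS | E | LS
NULL | QE | F | NULL

(2, QE, E, QE); (2, QE, E, QE); (2, QE, E, QE); (5, EZ, D, NULL); (5, EZ, F, NULL); (5, LS, A, NULL); (6, QE, G, NULL); (10, EZ, E, NULL); (10, LS, E, LS); (NULL, QE, F, NULL)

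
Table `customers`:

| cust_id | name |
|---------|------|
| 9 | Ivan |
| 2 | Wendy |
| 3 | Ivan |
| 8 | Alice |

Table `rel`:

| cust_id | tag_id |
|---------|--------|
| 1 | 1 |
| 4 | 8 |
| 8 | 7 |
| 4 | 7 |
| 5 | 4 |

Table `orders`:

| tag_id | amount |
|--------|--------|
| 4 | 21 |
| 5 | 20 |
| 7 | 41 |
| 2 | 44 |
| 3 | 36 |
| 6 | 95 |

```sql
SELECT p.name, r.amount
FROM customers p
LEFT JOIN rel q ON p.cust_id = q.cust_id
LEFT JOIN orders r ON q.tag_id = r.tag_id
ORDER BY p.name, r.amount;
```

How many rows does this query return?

Evaluate left to right. First `customers p LEFT JOIN rel q` on cust_id: 4 row(s).
Then LEFT JOIN `orders r` on tag_id: each of those 4 rows is kept; rows whose q.tag_id has no match in r get NULL for r's columns.
Result: 4 row(s).

4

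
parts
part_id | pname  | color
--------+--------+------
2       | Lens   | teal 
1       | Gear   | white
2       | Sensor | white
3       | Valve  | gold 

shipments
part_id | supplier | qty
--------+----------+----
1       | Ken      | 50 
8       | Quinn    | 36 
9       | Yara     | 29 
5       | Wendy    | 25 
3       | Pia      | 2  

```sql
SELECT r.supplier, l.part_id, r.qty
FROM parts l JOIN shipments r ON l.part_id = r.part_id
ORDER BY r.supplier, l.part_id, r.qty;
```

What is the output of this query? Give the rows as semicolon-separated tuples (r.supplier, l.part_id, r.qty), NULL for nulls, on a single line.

(Ken, 1, 50); (Pia, 3, 2)

INNER JOIN keeps only pairs where the ON condition holds.
Matching on l.part_id = r.part_id.
- l[0] part_id=2 → no match; dropped.
- l[1] part_id=1 → 1 match(es) in r → 1 row(s).
- l[2] part_id=2 → no match; dropped.
- l[3] part_id=3 → 1 match(es) in r → 1 row(s).
After projecting and ordering:
r.supplier | l.part_id | r.qty
Ken | 1 | 50
Pia | 3 | 2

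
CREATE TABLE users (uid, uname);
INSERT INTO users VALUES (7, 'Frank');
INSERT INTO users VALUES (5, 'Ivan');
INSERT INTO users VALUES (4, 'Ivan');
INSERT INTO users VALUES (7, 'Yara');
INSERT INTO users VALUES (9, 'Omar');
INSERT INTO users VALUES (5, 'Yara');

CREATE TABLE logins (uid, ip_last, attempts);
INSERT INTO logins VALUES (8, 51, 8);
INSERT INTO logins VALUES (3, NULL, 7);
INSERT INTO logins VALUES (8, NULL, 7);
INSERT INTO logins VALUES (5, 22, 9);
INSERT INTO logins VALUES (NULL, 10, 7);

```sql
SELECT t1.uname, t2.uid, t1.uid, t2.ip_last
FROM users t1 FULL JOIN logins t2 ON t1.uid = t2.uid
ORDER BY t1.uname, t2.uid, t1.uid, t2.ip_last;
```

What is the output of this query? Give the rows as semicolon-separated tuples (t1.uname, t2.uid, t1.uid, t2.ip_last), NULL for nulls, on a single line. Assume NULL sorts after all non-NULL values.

(Frank, NULL, 7, NULL); (Ivan, 5, 5, 22); (Ivan, NULL, 4, NULL); (Omar, NULL, 9, NULL); (Yara, 5, 5, 22); (Yara, NULL, 7, NULL); (NULL, 3, NULL, NULL); (NULL, 8, NULL, 51); (NULL, 8, NULL, NULL); (NULL, NULL, NULL, 10)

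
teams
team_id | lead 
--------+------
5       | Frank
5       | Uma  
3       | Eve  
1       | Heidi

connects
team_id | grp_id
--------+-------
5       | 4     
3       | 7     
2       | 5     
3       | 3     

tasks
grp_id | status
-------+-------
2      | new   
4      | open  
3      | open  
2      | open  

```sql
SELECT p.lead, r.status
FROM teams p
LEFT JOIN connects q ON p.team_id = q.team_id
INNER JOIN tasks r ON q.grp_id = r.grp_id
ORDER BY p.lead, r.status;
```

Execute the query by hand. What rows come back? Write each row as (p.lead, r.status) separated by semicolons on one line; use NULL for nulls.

Joins associate left-to-right: teams LEFT JOIN connects on team_id gives 5 intermediate row(s).
Then INNER JOIN `tasks r` on grp_id: keep only rows whose q.grp_id appears in r.

(Eve, open); (Frank, open); (Uma, open)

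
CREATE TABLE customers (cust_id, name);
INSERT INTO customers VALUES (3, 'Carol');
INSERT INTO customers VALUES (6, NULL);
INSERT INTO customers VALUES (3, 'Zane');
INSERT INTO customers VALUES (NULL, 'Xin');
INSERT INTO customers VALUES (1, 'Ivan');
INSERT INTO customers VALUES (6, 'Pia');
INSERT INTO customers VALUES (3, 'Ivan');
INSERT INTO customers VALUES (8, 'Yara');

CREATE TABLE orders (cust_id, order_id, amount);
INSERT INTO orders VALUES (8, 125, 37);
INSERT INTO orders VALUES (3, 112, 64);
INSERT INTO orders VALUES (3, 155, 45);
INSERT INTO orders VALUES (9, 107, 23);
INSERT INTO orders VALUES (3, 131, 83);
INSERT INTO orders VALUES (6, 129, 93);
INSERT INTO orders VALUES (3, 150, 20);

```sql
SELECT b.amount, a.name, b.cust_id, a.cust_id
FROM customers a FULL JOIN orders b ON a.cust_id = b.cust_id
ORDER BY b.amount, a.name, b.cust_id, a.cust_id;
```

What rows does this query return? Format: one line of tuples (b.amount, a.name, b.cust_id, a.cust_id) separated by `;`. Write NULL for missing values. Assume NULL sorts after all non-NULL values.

FULL OUTER JOIN keeps every row from both sides; unmatched rows get NULL for the other side's columns.
Matching on a.cust_id = b.cust_id. A NULL in a compared column never satisfies the condition.
- a (cust_id=3) pairs with 4 row(s) of b.
- a (cust_id=6) pairs with 1 row(s) of b.
- a (cust_id=3) pairs with 4 row(s) of b.
- a (cust_id=NULL) has no partner → padded with NULL.
- a (cust_id=1) has no partner → padded with NULL.
- a (cust_id=6) pairs with 1 row(s) of b.
- a (cust_id=3) pairs with 4 row(s) of b.
- a (cust_id=8) pairs with 1 row(s) of b.
- 1 b row(s) had no a match → kept, a columns NULL.

(20, Carol, 3, 3); (20, Ivan, 3, 3); (20, Zane, 3, 3); (23, NULL, 9, NULL); (37, Yara, 8, 8); (45, Carol, 3, 3); (45, Ivan, 3, 3); (45, Zane, 3, 3); (64, Carol, 3, 3); (64, Ivan, 3, 3); (64, Zane, 3, 3); (83, Carol, 3, 3); (83, Ivan, 3, 3); (83, Zane, 3, 3); (93, Pia, 6, 6); (93, NULL, 6, 6); (NULL, Ivan, NULL, 1); (NULL, Xin, NULL, NULL)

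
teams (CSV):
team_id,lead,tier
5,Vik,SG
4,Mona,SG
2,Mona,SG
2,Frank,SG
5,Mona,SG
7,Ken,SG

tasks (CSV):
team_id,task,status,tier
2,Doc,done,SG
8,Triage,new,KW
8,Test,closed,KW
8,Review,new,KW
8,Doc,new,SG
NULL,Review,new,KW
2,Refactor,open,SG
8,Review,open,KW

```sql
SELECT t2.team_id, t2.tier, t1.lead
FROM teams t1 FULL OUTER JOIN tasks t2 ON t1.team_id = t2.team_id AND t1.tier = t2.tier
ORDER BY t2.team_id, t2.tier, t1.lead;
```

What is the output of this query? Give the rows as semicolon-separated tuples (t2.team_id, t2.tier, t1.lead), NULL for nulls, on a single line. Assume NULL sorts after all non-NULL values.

FULL OUTER JOIN keeps every row from both sides; unmatched rows get NULL for the other side's columns.
Matching on t1.team_id = t2.team_id AND t1.tier = t2.tier. A NULL in a compared column never satisfies the condition.
- t1 row (team_id=5, tier=SG): no match → kept, t2 columns NULL.
- t1 row (team_id=4, tier=SG): no match → kept, t2 columns NULL.
- t1 row (team_id=2, tier=SG): matches 2 t2 row(s) → 2 output row(s).
- t1 row (team_id=2, tier=SG): matches 2 t2 row(s) → 2 output row(s).
- t1 row (team_id=5, tier=SG): no match → kept, t2 columns NULL.
- t1 row (team_id=7, tier=SG): no match → kept, t2 columns NULL.
- 6 t2 row(s) had no t1 match → kept, t1 columns NULL.

(2, SG, Frank); (2, SG, Frank); (2, SG, Mona); (2, SG, Mona); (8, KW, NULL); (8, KW, NULL); (8, KW, NULL); (8, KW, NULL); (8, SG, NULL); (NULL, KW, NULL); (NULL, NULL, Ken); (NULL, NULL, Mona); (NULL, NULL, Mona); (NULL, NULL, Vik)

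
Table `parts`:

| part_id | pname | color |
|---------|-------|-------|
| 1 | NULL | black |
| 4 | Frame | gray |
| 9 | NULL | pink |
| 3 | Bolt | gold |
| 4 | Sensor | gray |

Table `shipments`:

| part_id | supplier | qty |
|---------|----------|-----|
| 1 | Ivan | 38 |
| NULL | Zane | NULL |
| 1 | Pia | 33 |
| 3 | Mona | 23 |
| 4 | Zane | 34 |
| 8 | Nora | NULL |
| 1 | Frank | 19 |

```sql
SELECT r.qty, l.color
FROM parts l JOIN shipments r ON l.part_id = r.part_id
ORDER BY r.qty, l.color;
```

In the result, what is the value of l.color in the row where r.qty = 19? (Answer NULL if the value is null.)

INNER JOIN keeps only pairs where the ON condition holds.
Matching on l.part_id = r.part_id. A NULL in a compared column never satisfies the condition.
- l[0] part_id=1 → 3 match(es) in r → 3 row(s).
- l[1] part_id=4 → 1 match(es) in r → 1 row(s).
- l[2] part_id=9 → no match; dropped.
- l[3] part_id=3 → 1 match(es) in r → 1 row(s).
- l[4] part_id=4 → 1 match(es) in r → 1 row(s).

black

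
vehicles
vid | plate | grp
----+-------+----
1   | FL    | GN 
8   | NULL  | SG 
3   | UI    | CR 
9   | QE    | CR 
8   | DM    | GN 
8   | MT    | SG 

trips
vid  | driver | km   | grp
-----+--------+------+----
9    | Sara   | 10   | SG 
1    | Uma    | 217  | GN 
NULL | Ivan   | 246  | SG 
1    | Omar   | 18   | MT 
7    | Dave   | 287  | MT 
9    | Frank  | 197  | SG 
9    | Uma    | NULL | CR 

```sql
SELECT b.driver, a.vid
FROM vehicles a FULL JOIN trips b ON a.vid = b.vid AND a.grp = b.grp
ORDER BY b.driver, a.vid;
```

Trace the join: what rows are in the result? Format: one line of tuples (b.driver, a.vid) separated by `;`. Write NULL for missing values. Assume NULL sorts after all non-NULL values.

(Dave, NULL); (Frank, NULL); (Ivan, NULL); (Omar, NULL); (Sara, NULL); (Uma, 1); (Uma, 9); (NULL, 3); (NULL, 8); (NULL, 8); (NULL, 8)

FULL OUTER JOIN keeps every row from both sides; unmatched rows get NULL for the other side's columns.
Matching on a.vid = b.vid AND a.grp = b.grp. A NULL in a compared column never satisfies the condition.
Matched pairs: 2; unmatched a rows kept: 4; unmatched b rows kept: 5.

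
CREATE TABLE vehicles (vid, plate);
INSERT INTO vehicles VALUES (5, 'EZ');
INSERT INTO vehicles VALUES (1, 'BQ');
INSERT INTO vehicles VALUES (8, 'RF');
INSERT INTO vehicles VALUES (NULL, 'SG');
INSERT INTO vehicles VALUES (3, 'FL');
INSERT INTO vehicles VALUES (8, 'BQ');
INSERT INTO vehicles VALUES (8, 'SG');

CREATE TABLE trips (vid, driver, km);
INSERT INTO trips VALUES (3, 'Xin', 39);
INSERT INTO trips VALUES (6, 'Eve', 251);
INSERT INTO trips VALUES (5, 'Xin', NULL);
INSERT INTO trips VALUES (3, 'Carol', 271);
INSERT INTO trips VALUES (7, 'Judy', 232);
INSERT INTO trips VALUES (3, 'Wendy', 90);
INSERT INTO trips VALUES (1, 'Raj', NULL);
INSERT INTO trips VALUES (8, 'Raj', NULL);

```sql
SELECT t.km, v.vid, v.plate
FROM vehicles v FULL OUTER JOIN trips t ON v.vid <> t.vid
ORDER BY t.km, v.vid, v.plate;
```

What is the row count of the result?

41

FULL OUTER JOIN keeps every row from both sides; unmatched rows get NULL for the other side's columns.
Matching on v.vid <> t.vid. A NULL in a compared column never satisfies the condition.
Matched pairs: 40; unmatched v rows kept: 1; unmatched t rows kept: 0.
Total: 40 matched + 1 padded = 41 rows.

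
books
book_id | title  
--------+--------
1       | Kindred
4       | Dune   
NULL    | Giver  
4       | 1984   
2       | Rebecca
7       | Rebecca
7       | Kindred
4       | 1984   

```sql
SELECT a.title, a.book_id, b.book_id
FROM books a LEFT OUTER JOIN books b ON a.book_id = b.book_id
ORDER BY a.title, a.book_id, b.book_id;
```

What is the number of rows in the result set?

LEFT JOIN keeps every row from `books a`; unmatched rows get NULL for `books b`'s columns.
Matching on a.book_id = b.book_id. A NULL in a compared column never satisfies the condition.
- book_id=1: 1 matching b row(s), so 1 row(s) emitted.
- book_id=4: 3 matching b row(s), so 3 row(s) emitted.
- book_id=NULL: no b row matches, row kept with b columns NULL.
- book_id=4: 3 matching b row(s), so 3 row(s) emitted.
- book_id=2: 1 matching b row(s), so 1 row(s) emitted.
- book_id=7: 2 matching b row(s), so 2 row(s) emitted.
- book_id=7: 2 matching b row(s), so 2 row(s) emitted.
- book_id=4: 3 matching b row(s), so 3 row(s) emitted.
Total: 15 matched + 1 padded = 16 rows.

16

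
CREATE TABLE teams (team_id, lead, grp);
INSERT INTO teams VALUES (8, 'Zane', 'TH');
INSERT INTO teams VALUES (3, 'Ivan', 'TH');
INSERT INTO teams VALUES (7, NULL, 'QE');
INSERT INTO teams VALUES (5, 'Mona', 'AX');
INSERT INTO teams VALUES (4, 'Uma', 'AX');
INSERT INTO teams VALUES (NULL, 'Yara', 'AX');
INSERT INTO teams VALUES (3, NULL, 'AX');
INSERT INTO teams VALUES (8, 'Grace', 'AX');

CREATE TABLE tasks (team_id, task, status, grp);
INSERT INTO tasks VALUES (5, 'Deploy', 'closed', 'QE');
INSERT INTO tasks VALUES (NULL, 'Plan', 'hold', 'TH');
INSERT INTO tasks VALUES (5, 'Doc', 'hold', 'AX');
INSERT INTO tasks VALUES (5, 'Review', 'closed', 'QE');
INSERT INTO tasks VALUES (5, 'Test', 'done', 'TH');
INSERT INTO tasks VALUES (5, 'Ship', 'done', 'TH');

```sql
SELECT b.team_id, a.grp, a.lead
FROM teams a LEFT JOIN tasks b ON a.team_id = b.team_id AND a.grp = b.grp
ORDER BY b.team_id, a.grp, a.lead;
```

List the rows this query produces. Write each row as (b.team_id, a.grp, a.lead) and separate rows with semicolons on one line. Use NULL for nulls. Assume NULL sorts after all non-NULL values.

(5, AX, Mona); (NULL, AX, Grace); (NULL, AX, Uma); (NULL, AX, Yara); (NULL, AX, NULL); (NULL, QE, NULL); (NULL, TH, Ivan); (NULL, TH, Zane)

LEFT JOIN keeps every row from `teams`; unmatched rows get NULL for `tasks`'s columns.
Matching on a.team_id = b.team_id AND a.grp = b.grp. A NULL in a compared column never satisfies the condition.
- a (team_id=8, grp=TH) has no partner → padded with NULL.
- a (team_id=3, grp=TH) has no partner → padded with NULL.
- a (team_id=7, grp=QE) has no partner → padded with NULL.
- a (team_id=5, grp=AX) pairs with 1 row(s) of b.
- a (team_id=4, grp=AX) has no partner → padded with NULL.
- a (team_id=NULL, grp=AX) has no partner → padded with NULL.
- a (team_id=3, grp=AX) has no partner → padded with NULL.
- a (team_id=8, grp=AX) has no partner → padded with NULL.
After projecting and ordering:
b.team_id | a.grp | a.lead
5 | AX | Mona
NULL | AX | Grace
NULL | AX | Uma
NULL | AX | Yara
NULL | AX | NULL
NULL | QE | NULL
NULL | TH | Ivan
NULL | TH | Zane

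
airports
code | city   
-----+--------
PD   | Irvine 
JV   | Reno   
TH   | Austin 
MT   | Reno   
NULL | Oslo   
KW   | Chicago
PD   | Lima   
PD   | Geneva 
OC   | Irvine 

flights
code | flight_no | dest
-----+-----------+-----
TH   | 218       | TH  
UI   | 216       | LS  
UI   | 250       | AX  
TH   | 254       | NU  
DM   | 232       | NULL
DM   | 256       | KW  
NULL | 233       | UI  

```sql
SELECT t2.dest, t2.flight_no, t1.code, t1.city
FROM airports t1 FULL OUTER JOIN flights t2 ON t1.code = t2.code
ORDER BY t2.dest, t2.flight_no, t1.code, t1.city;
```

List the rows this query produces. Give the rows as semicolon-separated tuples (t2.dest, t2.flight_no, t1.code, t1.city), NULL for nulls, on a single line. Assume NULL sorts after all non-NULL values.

(AX, 250, NULL, NULL); (KW, 256, NULL, NULL); (LS, 216, NULL, NULL); (NU, 254, TH, Austin); (TH, 218, TH, Austin); (UI, 233, NULL, NULL); (NULL, 232, NULL, NULL); (NULL, NULL, JV, Reno); (NULL, NULL, KW, Chicago); (NULL, NULL, MT, Reno); (NULL, NULL, OC, Irvine); (NULL, NULL, PD, Geneva); (NULL, NULL, PD, Irvine); (NULL, NULL, PD, Lima); (NULL, NULL, NULL, Oslo)

FULL OUTER JOIN keeps every row from both sides; unmatched rows get NULL for the other side's columns.
Matching on t1.code = t2.code. A NULL in a compared column never satisfies the condition.
Matched pairs: 2; unmatched t1 rows kept: 8; unmatched t2 rows kept: 5.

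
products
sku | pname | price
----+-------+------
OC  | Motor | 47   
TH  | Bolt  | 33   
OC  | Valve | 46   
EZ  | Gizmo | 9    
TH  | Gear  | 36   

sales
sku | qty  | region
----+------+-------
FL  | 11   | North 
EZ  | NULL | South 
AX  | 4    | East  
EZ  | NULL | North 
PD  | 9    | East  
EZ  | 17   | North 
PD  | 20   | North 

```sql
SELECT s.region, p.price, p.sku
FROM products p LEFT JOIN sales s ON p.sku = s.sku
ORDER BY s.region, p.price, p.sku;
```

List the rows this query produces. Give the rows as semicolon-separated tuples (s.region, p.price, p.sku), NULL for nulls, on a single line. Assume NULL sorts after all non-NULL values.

(North, 9, EZ); (North, 9, EZ); (South, 9, EZ); (NULL, 33, TH); (NULL, 36, TH); (NULL, 46, OC); (NULL, 47, OC)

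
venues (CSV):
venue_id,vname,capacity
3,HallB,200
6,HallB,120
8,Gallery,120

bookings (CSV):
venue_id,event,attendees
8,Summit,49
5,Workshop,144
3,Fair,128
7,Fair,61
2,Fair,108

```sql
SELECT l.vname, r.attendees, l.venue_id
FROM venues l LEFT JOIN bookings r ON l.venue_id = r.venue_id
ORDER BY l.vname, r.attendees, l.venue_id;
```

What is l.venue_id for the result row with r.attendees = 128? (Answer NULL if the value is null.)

LEFT JOIN keeps every row from `venues`; unmatched rows get NULL for `bookings`'s columns.
Matching on l.venue_id = r.venue_id.
- l[0] venue_id=3 → 1 match(es) in r → 1 row(s).
- l[1] venue_id=6 → no match; kept with NULLs on the r side.
- l[2] venue_id=8 → 1 match(es) in r → 1 row(s).

3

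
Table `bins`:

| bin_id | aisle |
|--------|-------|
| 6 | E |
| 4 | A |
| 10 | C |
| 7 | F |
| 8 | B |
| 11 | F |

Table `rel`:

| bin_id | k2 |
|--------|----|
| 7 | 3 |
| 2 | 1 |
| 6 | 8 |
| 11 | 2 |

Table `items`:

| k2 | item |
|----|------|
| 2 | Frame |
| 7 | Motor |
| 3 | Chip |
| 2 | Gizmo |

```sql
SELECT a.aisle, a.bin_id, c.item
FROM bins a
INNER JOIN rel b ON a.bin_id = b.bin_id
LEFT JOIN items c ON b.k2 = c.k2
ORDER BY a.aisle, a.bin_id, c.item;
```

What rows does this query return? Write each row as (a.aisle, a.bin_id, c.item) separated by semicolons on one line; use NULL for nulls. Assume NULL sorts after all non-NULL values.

(E, 6, NULL); (F, 7, Chip); (F, 11, Frame); (F, 11, Gizmo)

Step 1 — a INNER JOIN b on bin_id → 3 row(s).
Then LEFT JOIN `items c` on k2: each of those 3 rows is kept; rows whose b.k2 has no match in c get NULL for c's columns.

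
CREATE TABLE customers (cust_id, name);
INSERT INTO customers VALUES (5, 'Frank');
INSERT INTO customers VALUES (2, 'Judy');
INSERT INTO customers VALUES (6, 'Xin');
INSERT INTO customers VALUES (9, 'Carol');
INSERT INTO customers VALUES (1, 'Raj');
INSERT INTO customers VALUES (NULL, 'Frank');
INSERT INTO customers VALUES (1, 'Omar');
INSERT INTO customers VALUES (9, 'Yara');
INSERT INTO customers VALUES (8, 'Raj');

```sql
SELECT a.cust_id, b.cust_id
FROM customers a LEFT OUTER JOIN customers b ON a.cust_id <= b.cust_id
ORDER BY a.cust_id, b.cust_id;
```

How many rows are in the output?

39

LEFT JOIN keeps every row from `customers a`; unmatched rows get NULL for `customers b`'s columns.
Matching on a.cust_id <= b.cust_id. A NULL in a compared column never satisfies the condition.
- a[0] cust_id=5 → 5 match(es) in b → 5 row(s).
- a[1] cust_id=2 → 6 match(es) in b → 6 row(s).
- a[2] cust_id=6 → 4 match(es) in b → 4 row(s).
- a[3] cust_id=9 → 2 match(es) in b → 2 row(s).
- a[4] cust_id=1 → 8 match(es) in b → 8 row(s).
- a[5] cust_id=NULL → no match; kept with NULLs on the b side.
- a[6] cust_id=1 → 8 match(es) in b → 8 row(s).
- a[7] cust_id=9 → 2 match(es) in b → 2 row(s).
- a[8] cust_id=8 → 3 match(es) in b → 3 row(s).
Total: 38 matched + 1 padded = 39 rows.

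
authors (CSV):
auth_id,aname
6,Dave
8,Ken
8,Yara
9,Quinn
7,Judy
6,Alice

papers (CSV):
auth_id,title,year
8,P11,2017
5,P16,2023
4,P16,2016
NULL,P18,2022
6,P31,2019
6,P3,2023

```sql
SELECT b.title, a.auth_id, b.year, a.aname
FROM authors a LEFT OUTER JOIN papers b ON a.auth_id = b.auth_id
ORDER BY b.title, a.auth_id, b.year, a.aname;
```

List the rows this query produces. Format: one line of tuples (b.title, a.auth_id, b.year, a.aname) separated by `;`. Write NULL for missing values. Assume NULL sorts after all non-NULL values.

(P11, 8, 2017, Ken); (P11, 8, 2017, Yara); (P3, 6, 2023, Alice); (P3, 6, 2023, Dave); (P31, 6, 2019, Alice); (P31, 6, 2019, Dave); (NULL, 7, NULL, Judy); (NULL, 9, NULL, Quinn)

LEFT JOIN keeps every row from `authors`; unmatched rows get NULL for `papers`'s columns.
Matching on a.auth_id = b.auth_id. A NULL in a compared column never satisfies the condition.
- a row (auth_id=6): matches 2 b row(s) → 2 output row(s).
- a row (auth_id=8): matches 1 b row(s) → 1 output row(s).
- a row (auth_id=8): matches 1 b row(s) → 1 output row(s).
- a row (auth_id=9): no match → kept, b columns NULL.
- a row (auth_id=7): no match → kept, b columns NULL.
- a row (auth_id=6): matches 2 b row(s) → 2 output row(s).
After projecting and ordering:
b.title | a.auth_id | b.year | a.aname
P11 | 8 | 2017 | Ken
P11 | 8 | 2017 | Yara
P3 | 6 | 2023 | Alice
P3 | 6 | 2023 | Dave
P31 | 6 | 2019 | Alice
P31 | 6 | 2019 | Dave
NULL | 7 | NULL | Judy
NULL | 9 | NULL | Quinn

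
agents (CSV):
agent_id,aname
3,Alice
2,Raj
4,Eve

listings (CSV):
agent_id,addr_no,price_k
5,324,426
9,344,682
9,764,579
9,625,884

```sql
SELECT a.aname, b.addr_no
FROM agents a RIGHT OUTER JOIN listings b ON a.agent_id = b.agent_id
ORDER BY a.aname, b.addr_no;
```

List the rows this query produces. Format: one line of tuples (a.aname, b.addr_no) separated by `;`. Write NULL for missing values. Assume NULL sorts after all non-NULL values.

(NULL, 324); (NULL, 344); (NULL, 625); (NULL, 764)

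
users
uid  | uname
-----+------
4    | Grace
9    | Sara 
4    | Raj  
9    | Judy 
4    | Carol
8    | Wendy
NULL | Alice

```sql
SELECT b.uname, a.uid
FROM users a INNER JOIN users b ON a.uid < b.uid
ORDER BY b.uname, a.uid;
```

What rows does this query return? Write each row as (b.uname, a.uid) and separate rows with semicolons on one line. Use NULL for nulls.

(Judy, 4); (Judy, 4); (Judy, 4); (Judy, 8); (Sara, 4); (Sara, 4); (Sara, 4); (Sara, 8); (Wendy, 4); (Wendy, 4); (Wendy, 4)

INNER JOIN keeps only pairs where the ON condition holds.
Matching on a.uid < b.uid. A NULL in a compared column never satisfies the condition.
Matched pairs: 11.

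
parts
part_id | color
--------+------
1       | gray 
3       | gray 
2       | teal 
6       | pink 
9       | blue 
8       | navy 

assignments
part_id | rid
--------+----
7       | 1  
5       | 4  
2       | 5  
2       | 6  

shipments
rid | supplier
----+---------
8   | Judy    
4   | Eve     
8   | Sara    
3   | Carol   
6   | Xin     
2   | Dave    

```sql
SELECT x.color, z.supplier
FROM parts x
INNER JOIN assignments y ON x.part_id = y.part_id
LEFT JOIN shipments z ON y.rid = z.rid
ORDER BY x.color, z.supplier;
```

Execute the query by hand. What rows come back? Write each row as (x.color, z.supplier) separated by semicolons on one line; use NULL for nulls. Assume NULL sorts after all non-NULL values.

(teal, Xin); (teal, NULL)

Evaluate left to right. First `parts x INNER JOIN assignments y` on part_id: 2 row(s).
Then LEFT JOIN `shipments z` on rid: each of those 2 rows is kept; rows whose y.rid has no match in z get NULL for z's columns.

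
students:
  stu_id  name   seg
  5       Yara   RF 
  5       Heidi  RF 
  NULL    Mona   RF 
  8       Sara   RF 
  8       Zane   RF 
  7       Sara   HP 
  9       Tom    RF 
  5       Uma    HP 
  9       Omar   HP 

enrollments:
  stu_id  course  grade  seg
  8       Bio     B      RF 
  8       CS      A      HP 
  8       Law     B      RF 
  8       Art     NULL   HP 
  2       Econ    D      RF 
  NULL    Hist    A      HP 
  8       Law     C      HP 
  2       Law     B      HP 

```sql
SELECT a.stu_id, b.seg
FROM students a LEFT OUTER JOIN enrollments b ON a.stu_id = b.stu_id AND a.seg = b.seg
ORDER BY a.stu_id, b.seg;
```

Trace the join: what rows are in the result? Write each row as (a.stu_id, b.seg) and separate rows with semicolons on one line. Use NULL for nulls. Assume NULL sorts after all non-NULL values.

LEFT JOIN keeps every row from `students`; unmatched rows get NULL for `enrollments`'s columns.
Matching on a.stu_id = b.stu_id AND a.seg = b.seg. A NULL in a compared column never satisfies the condition.
- a[0] stu_id=5, seg=RF → no match; kept with NULLs on the b side.
- a[1] stu_id=5, seg=RF → no match; kept with NULLs on the b side.
- a[2] stu_id=NULL, seg=RF → no match; kept with NULLs on the b side.
- a[3] stu_id=8, seg=RF → 2 match(es) in b → 2 row(s).
- a[4] stu_id=8, seg=RF → 2 match(es) in b → 2 row(s).
- a[5] stu_id=7, seg=HP → no match; kept with NULLs on the b side.
- a[6] stu_id=9, seg=RF → no match; kept with NULLs on the b side.
- a[7] stu_id=5, seg=HP → no match; kept with NULLs on the b side.
- a[8] stu_id=9, seg=HP → no match; kept with NULLs on the b side.

(5, NULL); (5, NULL); (5, NULL); (7, NULL); (8, RF); (8, RF); (8, RF); (8, RF); (9, NULL); (9, NULL); (NULL, NULL)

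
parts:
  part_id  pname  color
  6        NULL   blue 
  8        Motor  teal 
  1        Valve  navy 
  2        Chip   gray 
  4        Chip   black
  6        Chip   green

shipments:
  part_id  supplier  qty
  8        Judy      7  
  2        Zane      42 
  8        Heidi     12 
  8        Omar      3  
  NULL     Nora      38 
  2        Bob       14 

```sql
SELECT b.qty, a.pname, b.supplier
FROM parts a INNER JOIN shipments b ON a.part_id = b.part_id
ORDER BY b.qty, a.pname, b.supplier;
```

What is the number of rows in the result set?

5

INNER JOIN keeps only pairs where the ON condition holds.
Matching on a.part_id = b.part_id. A NULL in a compared column never satisfies the condition.
Matched pairs: 5.
Total: 5 rows.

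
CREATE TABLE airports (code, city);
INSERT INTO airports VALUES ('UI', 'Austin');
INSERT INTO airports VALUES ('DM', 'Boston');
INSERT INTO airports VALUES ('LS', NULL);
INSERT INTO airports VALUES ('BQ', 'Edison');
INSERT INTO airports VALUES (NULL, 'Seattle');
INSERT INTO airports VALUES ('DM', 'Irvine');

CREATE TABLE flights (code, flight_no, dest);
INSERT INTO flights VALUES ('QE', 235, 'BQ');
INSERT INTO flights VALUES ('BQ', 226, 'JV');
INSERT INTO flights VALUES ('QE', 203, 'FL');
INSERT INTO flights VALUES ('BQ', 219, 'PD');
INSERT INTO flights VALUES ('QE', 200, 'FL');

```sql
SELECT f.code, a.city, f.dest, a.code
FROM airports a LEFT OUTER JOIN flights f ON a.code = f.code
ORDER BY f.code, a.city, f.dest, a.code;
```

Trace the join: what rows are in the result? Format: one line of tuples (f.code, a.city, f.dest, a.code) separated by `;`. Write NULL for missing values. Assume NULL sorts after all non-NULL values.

LEFT JOIN keeps every row from `airports`; unmatched rows get NULL for `flights`'s columns.
Matching on a.code = f.code. A NULL in a compared column never satisfies the condition.
Matched pairs: 2; unmatched a rows kept: 5.

(BQ, Edison, JV, BQ); (BQ, Edison, PD, BQ); (NULL, Austin, NULL, UI); (NULL, Boston, NULL, DM); (NULL, Irvine, NULL, DM); (NULL, Seattle, NULL, NULL); (NULL, NULL, NULL, LS)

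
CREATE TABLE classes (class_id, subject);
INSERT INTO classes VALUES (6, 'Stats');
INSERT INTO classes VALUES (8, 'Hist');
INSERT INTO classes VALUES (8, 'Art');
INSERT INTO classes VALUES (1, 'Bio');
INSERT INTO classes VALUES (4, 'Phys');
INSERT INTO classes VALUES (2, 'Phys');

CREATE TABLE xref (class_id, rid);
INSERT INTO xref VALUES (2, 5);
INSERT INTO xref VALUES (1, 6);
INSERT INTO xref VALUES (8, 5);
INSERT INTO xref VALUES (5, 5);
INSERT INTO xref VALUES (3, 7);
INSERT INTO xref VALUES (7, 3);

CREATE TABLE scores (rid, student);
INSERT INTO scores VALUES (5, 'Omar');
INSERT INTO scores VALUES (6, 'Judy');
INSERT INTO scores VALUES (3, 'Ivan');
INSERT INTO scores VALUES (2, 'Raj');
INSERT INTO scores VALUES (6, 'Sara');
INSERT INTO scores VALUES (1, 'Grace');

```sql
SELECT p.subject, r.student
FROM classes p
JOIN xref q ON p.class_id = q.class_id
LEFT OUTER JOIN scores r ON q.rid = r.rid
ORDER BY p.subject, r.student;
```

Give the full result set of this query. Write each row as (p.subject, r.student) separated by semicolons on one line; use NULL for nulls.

Evaluate left to right. First `classes p INNER JOIN xref q` on class_id: 4 row(s).
Then LEFT JOIN `scores r` on rid: each of those 4 rows is kept; rows whose q.rid has no match in r get NULL for r's columns.

(Art, Omar); (Bio, Judy); (Bio, Sara); (Hist, Omar); (Phys, Omar)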